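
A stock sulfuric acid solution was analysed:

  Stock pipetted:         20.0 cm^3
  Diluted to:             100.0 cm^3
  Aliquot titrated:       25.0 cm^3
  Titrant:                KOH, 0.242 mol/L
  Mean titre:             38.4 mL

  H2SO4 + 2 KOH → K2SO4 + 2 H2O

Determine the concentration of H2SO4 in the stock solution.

n(KOH) = 0.0384 × 0.242 = 9.29 × 10^-3 mol
From the 1:2 ratio, n(H2SO4) in the aliquot = 1/2 × 9.29 × 10^-3 = 4.65 × 10^-3 mol
[H2SO4]_dilute = 4.65 × 10^-3 / 0.0250 = 0.186 mol/L
Dilution factor = 100.0 / 20.0 = 5.000
[H2SO4]_stock = 0.186 × 5.000 = 0.929 mol/L

0.929 mol/L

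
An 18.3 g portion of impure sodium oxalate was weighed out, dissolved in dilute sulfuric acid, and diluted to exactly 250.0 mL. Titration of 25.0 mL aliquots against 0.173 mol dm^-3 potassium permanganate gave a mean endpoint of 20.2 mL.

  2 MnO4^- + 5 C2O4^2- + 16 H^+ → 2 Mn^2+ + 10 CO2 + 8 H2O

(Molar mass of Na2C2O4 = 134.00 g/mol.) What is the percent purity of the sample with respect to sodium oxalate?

n(KMnO4) per titration = 0.0202 × 0.173 = 3.49 × 10^-3 mol
From the 5:2 ratio, n(Na2C2O4) in each aliquot = 5/2 × 3.49 × 10^-3 = 8.74 × 10^-3 mol
n(Na2C2O4) in the whole flask = 8.74 × 10^-3 × 250.0/25.0 = 0.0874 mol
mass of Na2C2O4 = 0.0874 × 134.00 = 11.7 g
% Na2C2O4 = 11.7 / 18.3 × 100 = 64.0 %

64.0 %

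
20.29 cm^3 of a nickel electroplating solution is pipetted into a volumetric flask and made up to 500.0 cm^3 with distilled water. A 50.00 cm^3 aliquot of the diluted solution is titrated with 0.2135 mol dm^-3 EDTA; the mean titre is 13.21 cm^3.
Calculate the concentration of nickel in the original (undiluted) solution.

1.390 mol/L

Ni^2+ + EDTA^4- → [Ni(EDTA)]^2-
n(EDTA) = 0.01321 × 0.2135 = 2.820 × 10^-3 mol
n(Ni2+) in the aliquot = 2.820 × 10^-3 mol (1:1 ratio)
[Ni2+]_dilute = 2.820 × 10^-3 / 0.05000 = 0.05641 mol/L
Dilution factor = 500.0 / 20.29 = 24.64
[Ni2+]_stock = 0.05641 × 24.64 = 1.390 mol/L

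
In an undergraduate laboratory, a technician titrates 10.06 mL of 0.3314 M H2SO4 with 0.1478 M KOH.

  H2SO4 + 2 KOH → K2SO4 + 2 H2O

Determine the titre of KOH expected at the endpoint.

n(H2SO4) = 0.01006 L × 0.3314 mol/L = 3.334 × 10^-3 mol
From the 2:1 stoichiometry, n(KOH) = 2/1 × 3.334 × 10^-3 = 6.668 × 10^-3 mol
V(KOH) = 6.668 × 10^-3 mol / 0.1478 mol/L = 0.04511 L = 45.11 mL

45.11 mL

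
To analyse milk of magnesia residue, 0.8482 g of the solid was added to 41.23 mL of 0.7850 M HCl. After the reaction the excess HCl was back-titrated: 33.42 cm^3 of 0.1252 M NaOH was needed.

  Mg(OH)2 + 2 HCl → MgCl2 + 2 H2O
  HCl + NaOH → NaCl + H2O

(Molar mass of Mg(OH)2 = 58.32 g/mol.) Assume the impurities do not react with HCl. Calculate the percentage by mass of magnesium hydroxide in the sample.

n(HCl) added = 0.04123 × 0.7850 = 0.03237 mol
n(NaOH) used in back-titration = 0.03342 × 0.1252 = 4.184 × 10^-3 mol
n(HCl) left over = 4.184 × 10^-3 mol (1:1 ratio)
n(HCl) consumed by analyte = 0.03237 − 4.184 × 10^-3 = 0.02818 mol
From the 1:2 ratio, n(Mg(OH)2) = 1/2 × 0.02818 = 0.01409 mol
mass of Mg(OH)2 = 0.01409 × 58.32 = 0.8218 g
% Mg(OH)2 = 0.8218 / 0.8482 × 100 = 96.88 %

96.88 %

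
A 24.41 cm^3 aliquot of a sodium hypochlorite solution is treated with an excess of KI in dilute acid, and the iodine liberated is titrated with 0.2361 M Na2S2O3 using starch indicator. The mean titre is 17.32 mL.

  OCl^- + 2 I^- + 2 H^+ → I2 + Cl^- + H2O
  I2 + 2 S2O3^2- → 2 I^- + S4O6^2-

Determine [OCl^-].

0.08376 M

n(S2O3^2-) = 0.01732 × 0.2361 = 4.089 × 10^-3 mol
n(I2) = n(S2O3^2-)/2 = 2.045 × 10^-3 mol
n(OCl^-) in the aliquot = 2.045 × 10^-3 mol (1:1 ratio)
[OCl^-] = 2.045 × 10^-3 / 0.02441 = 0.08376 mol/L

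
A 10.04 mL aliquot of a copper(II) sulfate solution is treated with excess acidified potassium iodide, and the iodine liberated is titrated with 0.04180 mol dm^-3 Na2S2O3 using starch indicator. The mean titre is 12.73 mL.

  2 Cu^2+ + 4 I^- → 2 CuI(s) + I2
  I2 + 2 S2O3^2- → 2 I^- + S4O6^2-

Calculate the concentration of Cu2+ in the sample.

n(S2O3^2-) = 0.01273 × 0.04180 = 5.321 × 10^-4 mol
n(I2) = n(S2O3^2-)/2 = 2.661 × 10^-4 mol
From the 2:1 ratio, n(Cu2+) in the aliquot = 2/1 × 2.661 × 10^-4 = 5.321 × 10^-4 mol
[Cu2+] = 5.321 × 10^-4 / 0.01004 = 0.05300 mol/L

0.05300 mol/L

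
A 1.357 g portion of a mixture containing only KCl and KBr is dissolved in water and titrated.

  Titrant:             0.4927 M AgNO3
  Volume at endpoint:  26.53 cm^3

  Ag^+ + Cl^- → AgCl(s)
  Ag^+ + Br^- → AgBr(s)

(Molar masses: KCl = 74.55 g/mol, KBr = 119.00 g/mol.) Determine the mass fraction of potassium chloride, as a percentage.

24.53 %

n(AgNO3) = 0.02653 × 0.4927 = 0.01307 mol
Let x = n(KCl), y = n(KBr).
Titrant: 1x + 1y = 0.01307;  mass: 74.55x + 119.00y = 1.357
Solving, x = 4.465 × 10^-3 mol, y = 8.606 × 10^-3 mol
mass of KCl = 4.465 × 10^-3 × 74.55 = 0.3329 g
% KCl = 0.3329 / 1.357 × 100 = 24.53 %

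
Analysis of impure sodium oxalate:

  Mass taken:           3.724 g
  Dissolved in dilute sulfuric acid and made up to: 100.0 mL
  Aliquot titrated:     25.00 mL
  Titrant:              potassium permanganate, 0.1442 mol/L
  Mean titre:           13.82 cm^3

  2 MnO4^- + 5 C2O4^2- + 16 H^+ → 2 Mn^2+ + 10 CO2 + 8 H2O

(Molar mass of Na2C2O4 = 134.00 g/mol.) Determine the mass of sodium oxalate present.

2.670 g

n(KMnO4) per titration = 0.01382 × 0.1442 = 1.993 × 10^-3 mol
From the 5:2 ratio, n(Na2C2O4) in each aliquot = 5/2 × 1.993 × 10^-3 = 4.982 × 10^-3 mol
n(Na2C2O4) in the whole flask = 4.982 × 10^-3 × 100.0/25.00 = 0.01993 mol
mass of Na2C2O4 = 0.01993 × 134.00 = 2.670 g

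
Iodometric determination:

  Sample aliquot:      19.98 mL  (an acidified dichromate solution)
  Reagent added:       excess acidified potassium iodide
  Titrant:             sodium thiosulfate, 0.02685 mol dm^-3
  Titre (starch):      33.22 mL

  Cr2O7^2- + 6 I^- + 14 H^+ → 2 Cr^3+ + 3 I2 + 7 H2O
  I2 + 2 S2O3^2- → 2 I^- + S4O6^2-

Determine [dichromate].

0.007440 mol/L

n(S2O3^2-) = 0.03322 × 0.02685 = 8.920 × 10^-4 mol
n(I2) = n(S2O3^2-)/2 = 4.460 × 10^-4 mol
From the 1:3 ratio, n(Cr2O7^2-) in the aliquot = 1/3 × 4.460 × 10^-4 = 1.487 × 10^-4 mol
[Cr2O7^2-] = 1.487 × 10^-4 / 0.01998 = 0.007440 mol/L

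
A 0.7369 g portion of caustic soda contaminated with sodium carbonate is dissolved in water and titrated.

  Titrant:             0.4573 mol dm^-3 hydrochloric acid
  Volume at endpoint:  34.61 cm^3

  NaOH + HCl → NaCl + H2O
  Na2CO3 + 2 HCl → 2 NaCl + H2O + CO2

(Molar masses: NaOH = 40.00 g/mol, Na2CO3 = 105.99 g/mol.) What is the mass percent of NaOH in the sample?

42.55 %

n(HCl) = 0.03461 × 0.4573 = 0.01583 mol
Let x = n(NaOH), y = n(Na2CO3).
Titrant: 1x + 2y = 0.01583;  mass: 40.00x + 105.99y = 0.7369
Solving, x = 7.838 × 10^-3 mol, y = 3.994 × 10^-3 mol
mass of NaOH = 7.838 × 10^-3 × 40.00 = 0.3135 g
% NaOH = 0.3135 / 0.7369 × 100 = 42.55 %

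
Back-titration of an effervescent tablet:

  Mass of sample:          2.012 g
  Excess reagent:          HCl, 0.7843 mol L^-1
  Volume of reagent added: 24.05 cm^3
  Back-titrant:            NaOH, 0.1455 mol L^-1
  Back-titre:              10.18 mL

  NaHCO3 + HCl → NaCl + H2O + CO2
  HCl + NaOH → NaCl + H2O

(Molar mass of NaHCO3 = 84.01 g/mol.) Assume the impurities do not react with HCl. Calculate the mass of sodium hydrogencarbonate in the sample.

1.460 g

n(HCl) added = 0.02405 × 0.7843 = 0.01886 mol
n(NaOH) used in back-titration = 0.01018 × 0.1455 = 1.481 × 10^-3 mol
n(HCl) left over = 1.481 × 10^-3 mol (1:1 ratio)
n(HCl) consumed by analyte = 0.01886 − 1.481 × 10^-3 = 0.01738 mol
n(NaHCO3) = 0.01738 mol (1:1 ratio)
mass of NaHCO3 = 0.01738 × 84.01 = 1.460 g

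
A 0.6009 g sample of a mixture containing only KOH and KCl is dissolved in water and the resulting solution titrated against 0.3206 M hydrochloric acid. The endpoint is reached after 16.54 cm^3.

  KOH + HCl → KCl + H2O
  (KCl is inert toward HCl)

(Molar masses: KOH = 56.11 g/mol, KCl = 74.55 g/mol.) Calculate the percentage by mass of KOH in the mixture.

n(HCl) = 0.01654 × 0.3206 = 5.303 × 10^-3 mol
Let x = n(KOH), y = n(KCl).
Titrant: 1x = 5.303 × 10^-3;  mass: 56.11x + 74.55y = 0.6009
Solving, x = 5.303 × 10^-3 mol, y = 4.069 × 10^-3 mol
mass of KOH = 5.303 × 10^-3 × 56.11 = 0.2975 g
% KOH = 0.2975 / 0.6009 × 100 = 49.52 %

49.52 %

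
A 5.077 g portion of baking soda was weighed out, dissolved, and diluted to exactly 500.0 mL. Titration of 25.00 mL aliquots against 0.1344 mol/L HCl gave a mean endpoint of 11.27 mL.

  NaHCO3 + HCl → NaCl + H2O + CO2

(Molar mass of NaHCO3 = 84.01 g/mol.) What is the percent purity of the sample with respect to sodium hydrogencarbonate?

50.13 %

n(HCl) per titration = 0.01127 × 0.1344 = 1.515 × 10^-3 mol
n(NaHCO3) in each aliquot = 1.515 × 10^-3 mol (1:1 ratio)
n(NaHCO3) in the whole flask = 1.515 × 10^-3 × 500.0/25.00 = 0.03029 mol
mass of NaHCO3 = 0.03029 × 84.01 = 2.545 g
% NaHCO3 = 2.545 / 5.077 × 100 = 50.13 %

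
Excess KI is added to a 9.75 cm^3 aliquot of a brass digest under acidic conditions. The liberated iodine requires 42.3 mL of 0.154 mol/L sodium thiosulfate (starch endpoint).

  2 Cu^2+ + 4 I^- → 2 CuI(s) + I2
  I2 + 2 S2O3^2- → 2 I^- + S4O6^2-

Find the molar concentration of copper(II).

0.668 mol/L

n(S2O3^2-) = 0.0423 × 0.154 = 6.51 × 10^-3 mol
n(I2) = n(S2O3^2-)/2 = 3.26 × 10^-3 mol
From the 2:1 ratio, n(Cu2+) in the aliquot = 2/1 × 3.26 × 10^-3 = 6.51 × 10^-3 mol
[Cu2+] = 6.51 × 10^-3 / 0.00975 = 0.668 mol/L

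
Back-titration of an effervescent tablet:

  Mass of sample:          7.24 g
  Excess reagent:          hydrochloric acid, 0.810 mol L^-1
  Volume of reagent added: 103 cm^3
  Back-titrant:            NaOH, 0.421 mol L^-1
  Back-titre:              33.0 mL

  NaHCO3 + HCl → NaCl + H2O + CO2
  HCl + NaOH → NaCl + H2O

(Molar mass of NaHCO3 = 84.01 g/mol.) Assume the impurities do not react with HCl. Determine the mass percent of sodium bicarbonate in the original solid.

n(HCl) added = 0.103 × 0.810 = 0.0834 mol
n(NaOH) used in back-titration = 0.0330 × 0.421 = 0.0139 mol
n(HCl) left over = 0.0139 mol (1:1 ratio)
n(HCl) consumed by analyte = 0.0834 − 0.0139 = 0.0695 mol
n(NaHCO3) = 0.0695 mol (1:1 ratio)
mass of NaHCO3 = 0.0695 × 84.01 = 5.84 g
% NaHCO3 = 5.84 / 7.24 × 100 = 80.7 %

80.7 %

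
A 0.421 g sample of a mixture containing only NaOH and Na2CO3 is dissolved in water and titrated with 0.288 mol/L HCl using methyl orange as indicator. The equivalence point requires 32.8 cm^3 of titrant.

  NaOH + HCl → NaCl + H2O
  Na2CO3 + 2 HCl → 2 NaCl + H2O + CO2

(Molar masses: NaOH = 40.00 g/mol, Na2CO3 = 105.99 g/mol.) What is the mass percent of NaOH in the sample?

58.2 %

n(HCl) = 0.0328 × 0.288 = 9.45 × 10^-3 mol
Let x = n(NaOH), y = n(Na2CO3).
Titrant: 1x + 2y = 9.45 × 10^-3;  mass: 40.00x + 105.99y = 0.421
Solving, x = 6.13 × 10^-3 mol, y = 1.66 × 10^-3 mol
mass of NaOH = 6.13 × 10^-3 × 40.00 = 0.245 g
% NaOH = 0.245 / 0.421 × 100 = 58.2 %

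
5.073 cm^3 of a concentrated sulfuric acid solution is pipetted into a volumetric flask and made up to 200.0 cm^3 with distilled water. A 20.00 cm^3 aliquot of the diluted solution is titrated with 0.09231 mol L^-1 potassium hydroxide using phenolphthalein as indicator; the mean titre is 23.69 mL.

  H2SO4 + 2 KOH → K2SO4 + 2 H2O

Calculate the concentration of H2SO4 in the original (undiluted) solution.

2.155 mol/L

n(KOH) = 0.02369 × 0.09231 = 2.187 × 10^-3 mol
From the 1:2 ratio, n(H2SO4) in the aliquot = 1/2 × 2.187 × 10^-3 = 1.093 × 10^-3 mol
[H2SO4]_dilute = 1.093 × 10^-3 / 0.02000 = 0.05467 mol/L
Dilution factor = 200.0 / 5.073 = 39.42
[H2SO4]_stock = 0.05467 × 39.42 = 2.155 mol/L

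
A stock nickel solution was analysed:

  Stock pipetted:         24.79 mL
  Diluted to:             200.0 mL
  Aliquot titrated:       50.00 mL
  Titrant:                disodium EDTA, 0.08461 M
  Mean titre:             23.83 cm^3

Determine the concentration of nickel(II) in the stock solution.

0.3253 M

Ni^2+ + EDTA^4- → [Ni(EDTA)]^2-
n(EDTA) = 0.02383 × 0.08461 = 2.016 × 10^-3 mol
n(Ni2+) in the aliquot = 2.016 × 10^-3 mol (1:1 ratio)
[Ni2+]_dilute = 2.016 × 10^-3 / 0.05000 = 0.04033 mol/L
Dilution factor = 200.0 / 24.79 = 8.068
[Ni2+]_stock = 0.04033 × 8.068 = 0.3253 mol/L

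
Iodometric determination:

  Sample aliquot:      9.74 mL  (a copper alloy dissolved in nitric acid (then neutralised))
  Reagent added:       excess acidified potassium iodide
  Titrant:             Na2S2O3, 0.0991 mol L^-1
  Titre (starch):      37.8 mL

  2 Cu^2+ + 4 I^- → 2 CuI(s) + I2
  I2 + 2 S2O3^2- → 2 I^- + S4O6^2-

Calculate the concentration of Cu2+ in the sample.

0.385 mol/L

n(S2O3^2-) = 0.0378 × 0.0991 = 3.75 × 10^-3 mol
n(I2) = n(S2O3^2-)/2 = 1.87 × 10^-3 mol
From the 2:1 ratio, n(Cu2+) in the aliquot = 2/1 × 1.87 × 10^-3 = 3.75 × 10^-3 mol
[Cu2+] = 3.75 × 10^-3 / 0.00974 = 0.385 mol/L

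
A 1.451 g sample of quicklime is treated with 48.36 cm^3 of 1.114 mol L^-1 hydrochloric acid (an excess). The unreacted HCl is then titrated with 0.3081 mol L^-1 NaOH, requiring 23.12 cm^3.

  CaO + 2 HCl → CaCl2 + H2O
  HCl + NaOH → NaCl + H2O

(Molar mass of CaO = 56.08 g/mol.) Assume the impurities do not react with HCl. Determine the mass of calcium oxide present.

n(HCl) added = 0.04836 × 1.114 = 0.05387 mol
n(NaOH) used in back-titration = 0.02312 × 0.3081 = 7.123 × 10^-3 mol
n(HCl) left over = 7.123 × 10^-3 mol (1:1 ratio)
n(HCl) consumed by analyte = 0.05387 − 7.123 × 10^-3 = 0.04675 mol
From the 1:2 ratio, n(CaO) = 1/2 × 0.04675 = 0.02337 mol
mass of CaO = 0.02337 × 56.08 = 1.311 g

1.311 g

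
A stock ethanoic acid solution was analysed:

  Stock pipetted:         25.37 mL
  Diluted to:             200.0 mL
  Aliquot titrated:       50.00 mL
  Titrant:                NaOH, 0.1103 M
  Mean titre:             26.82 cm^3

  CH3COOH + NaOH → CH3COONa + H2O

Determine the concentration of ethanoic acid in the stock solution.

0.4664 M

n(NaOH) = 0.02682 × 0.1103 = 2.958 × 10^-3 mol
n(CH3COOH) in the aliquot = 2.958 × 10^-3 mol (1:1 ratio)
[CH3COOH]_dilute = 2.958 × 10^-3 / 0.05000 = 0.05916 mol/L
Dilution factor = 200.0 / 25.37 = 7.883
[CH3COOH]_stock = 0.05916 × 7.883 = 0.4664 mol/L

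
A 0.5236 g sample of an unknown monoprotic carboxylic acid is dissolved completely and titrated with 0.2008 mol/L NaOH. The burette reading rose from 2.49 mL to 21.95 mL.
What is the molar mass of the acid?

134.0 g/mol

n(NaOH) = 0.01946 L × 0.2008 mol/L = 3.908 × 10^-3 mol
n(HA) = 3.908 × 10^-3 mol (1:1 ratio)
M = m / n = 0.5236 g / 3.908 × 10^-3 mol = 134.0 g/mol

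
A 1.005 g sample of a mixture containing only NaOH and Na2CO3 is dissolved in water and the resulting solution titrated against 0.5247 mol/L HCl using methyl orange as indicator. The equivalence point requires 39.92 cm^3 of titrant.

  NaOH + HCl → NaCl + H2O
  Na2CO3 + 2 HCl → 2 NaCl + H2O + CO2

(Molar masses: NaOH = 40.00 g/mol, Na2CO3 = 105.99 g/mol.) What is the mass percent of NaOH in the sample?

32.17 %

n(HCl) = 0.03992 × 0.5247 = 0.02095 mol
Let x = n(NaOH), y = n(Na2CO3).
Titrant: 1x + 2y = 0.02095;  mass: 40.00x + 105.99y = 1.005
Solving, x = 8.083 × 10^-3 mol, y = 6.432 × 10^-3 mol
mass of NaOH = 8.083 × 10^-3 × 40.00 = 0.3233 g
% NaOH = 0.3233 / 1.005 × 100 = 32.17 %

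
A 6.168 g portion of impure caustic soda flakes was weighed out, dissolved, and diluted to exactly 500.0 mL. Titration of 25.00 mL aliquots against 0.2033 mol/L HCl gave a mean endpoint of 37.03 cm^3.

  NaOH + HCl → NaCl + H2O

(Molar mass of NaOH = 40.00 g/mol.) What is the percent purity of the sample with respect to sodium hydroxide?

n(HCl) per titration = 0.03703 × 0.2033 = 7.528 × 10^-3 mol
n(NaOH) in each aliquot = 7.528 × 10^-3 mol (1:1 ratio)
n(NaOH) in the whole flask = 7.528 × 10^-3 × 500.0/25.00 = 0.1506 mol
mass of NaOH = 0.1506 × 40.00 = 6.023 g
% NaOH = 6.023 / 6.168 × 100 = 97.64 %

97.64 %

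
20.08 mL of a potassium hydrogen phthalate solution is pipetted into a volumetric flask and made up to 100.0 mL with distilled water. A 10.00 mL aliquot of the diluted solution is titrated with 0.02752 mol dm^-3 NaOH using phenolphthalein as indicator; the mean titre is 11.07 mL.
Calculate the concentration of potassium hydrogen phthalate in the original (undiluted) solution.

KHC8H4O4 + NaOH → KNaC8H4O4 + H2O
n(NaOH) = 0.01107 × 0.02752 = 3.046 × 10^-4 mol
n(KHC8H4O4) in the aliquot = 3.046 × 10^-4 mol (1:1 ratio)
[KHC8H4O4]_dilute = 3.046 × 10^-4 / 0.01000 = 0.03046 mol/L
Dilution factor = 100.0 / 20.08 = 4.980
[KHC8H4O4]_stock = 0.03046 × 4.980 = 0.1517 mol/L

0.1517 mol/L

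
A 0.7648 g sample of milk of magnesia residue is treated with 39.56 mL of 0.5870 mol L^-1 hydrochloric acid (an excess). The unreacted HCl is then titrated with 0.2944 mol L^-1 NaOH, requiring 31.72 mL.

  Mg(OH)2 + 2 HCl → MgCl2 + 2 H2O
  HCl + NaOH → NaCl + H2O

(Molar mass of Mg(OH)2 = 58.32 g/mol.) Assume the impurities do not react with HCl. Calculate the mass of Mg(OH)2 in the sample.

0.4048 g

n(HCl) added = 0.03956 × 0.5870 = 0.02322 mol
n(NaOH) used in back-titration = 0.03172 × 0.2944 = 9.338 × 10^-3 mol
n(HCl) left over = 9.338 × 10^-3 mol (1:1 ratio)
n(HCl) consumed by analyte = 0.02322 − 9.338 × 10^-3 = 0.01388 mol
From the 1:2 ratio, n(Mg(OH)2) = 1/2 × 0.01388 = 6.942 × 10^-3 mol
mass of Mg(OH)2 = 6.942 × 10^-3 × 58.32 = 0.4048 g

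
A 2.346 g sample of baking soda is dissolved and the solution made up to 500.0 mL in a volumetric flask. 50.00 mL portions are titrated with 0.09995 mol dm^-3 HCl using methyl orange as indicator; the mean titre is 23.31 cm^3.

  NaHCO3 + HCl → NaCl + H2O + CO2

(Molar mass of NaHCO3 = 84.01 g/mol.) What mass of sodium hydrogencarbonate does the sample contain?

1.957 g

n(HCl) per titration = 0.02331 × 0.09995 = 2.330 × 10^-3 mol
n(NaHCO3) in each aliquot = 2.330 × 10^-3 mol (1:1 ratio)
n(NaHCO3) in the whole flask = 2.330 × 10^-3 × 500.0/50.00 = 0.02330 mol
mass of NaHCO3 = 0.02330 × 84.01 = 1.957 g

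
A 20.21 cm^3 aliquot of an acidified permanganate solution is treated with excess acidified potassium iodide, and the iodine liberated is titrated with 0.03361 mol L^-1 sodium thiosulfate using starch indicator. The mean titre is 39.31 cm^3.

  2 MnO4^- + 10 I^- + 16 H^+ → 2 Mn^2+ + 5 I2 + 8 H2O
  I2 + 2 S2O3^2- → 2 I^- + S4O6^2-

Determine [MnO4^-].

n(S2O3^2-) = 0.03931 × 0.03361 = 1.321 × 10^-3 mol
n(I2) = n(S2O3^2-)/2 = 6.606 × 10^-4 mol
From the 2:5 ratio, n(MnO4^-) in the aliquot = 2/5 × 6.606 × 10^-4 = 2.642 × 10^-4 mol
[MnO4^-] = 2.642 × 10^-4 / 0.02021 = 0.01307 mol/L

0.01307 mol/L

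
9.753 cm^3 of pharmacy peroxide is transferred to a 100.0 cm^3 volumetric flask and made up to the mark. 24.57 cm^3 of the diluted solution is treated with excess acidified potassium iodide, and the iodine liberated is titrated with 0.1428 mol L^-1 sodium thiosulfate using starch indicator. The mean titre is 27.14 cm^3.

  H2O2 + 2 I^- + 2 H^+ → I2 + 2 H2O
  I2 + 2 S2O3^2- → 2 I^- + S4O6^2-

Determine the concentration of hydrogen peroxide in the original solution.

0.8087 mol/L

n(S2O3^2-) = 0.02714 × 0.1428 = 3.876 × 10^-3 mol
n(I2) = n(S2O3^2-)/2 = 1.938 × 10^-3 mol
n(H2O2) in the aliquot = 1.938 × 10^-3 mol (1:1 ratio)
[H2O2]_dilute = 1.938 × 10^-3 / 0.02457 = 0.07887 mol/L
[H2O2]_original = 0.07887 × 100.0/9.753 = 0.8087 mol/L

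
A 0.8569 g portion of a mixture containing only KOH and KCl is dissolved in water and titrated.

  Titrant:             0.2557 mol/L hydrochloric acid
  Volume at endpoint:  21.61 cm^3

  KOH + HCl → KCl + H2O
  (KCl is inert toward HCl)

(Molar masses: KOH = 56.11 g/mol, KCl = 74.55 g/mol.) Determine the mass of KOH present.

n(HCl) = 0.02161 × 0.2557 = 5.526 × 10^-3 mol
Let x = n(KOH), y = n(KCl).
Titrant: 1x = 5.526 × 10^-3;  mass: 56.11x + 74.55y = 0.8569
Solving, x = 5.526 × 10^-3 mol, y = 7.335 × 10^-3 mol
mass of KOH = 5.526 × 10^-3 × 56.11 = 0.3100 g

0.3100 g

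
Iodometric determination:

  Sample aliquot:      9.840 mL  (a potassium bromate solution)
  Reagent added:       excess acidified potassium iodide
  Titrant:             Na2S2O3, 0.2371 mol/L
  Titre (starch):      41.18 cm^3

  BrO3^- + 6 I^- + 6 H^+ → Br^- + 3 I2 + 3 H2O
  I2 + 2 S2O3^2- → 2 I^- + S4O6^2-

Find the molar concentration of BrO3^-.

n(S2O3^2-) = 0.04118 × 0.2371 = 9.764 × 10^-3 mol
n(I2) = n(S2O3^2-)/2 = 4.882 × 10^-3 mol
From the 1:3 ratio, n(BrO3^-) in the aliquot = 1/3 × 4.882 × 10^-3 = 1.627 × 10^-3 mol
[BrO3^-] = 1.627 × 10^-3 / 0.009840 = 0.1654 mol/L

0.1654 mol/L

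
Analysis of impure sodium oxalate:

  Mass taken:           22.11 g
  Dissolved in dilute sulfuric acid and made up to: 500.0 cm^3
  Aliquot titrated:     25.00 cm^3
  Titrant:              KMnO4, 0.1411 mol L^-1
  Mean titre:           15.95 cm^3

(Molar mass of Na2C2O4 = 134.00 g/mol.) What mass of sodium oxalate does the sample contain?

15.08 g

2 MnO4^- + 5 C2O4^2- + 16 H^+ → 2 Mn^2+ + 10 CO2 + 8 H2O
n(KMnO4) per titration = 0.01595 × 0.1411 = 2.251 × 10^-3 mol
From the 5:2 ratio, n(Na2C2O4) in each aliquot = 5/2 × 2.251 × 10^-3 = 5.626 × 10^-3 mol
n(Na2C2O4) in the whole flask = 5.626 × 10^-3 × 500.0/25.00 = 0.1125 mol
mass of Na2C2O4 = 0.1125 × 134.00 = 15.08 g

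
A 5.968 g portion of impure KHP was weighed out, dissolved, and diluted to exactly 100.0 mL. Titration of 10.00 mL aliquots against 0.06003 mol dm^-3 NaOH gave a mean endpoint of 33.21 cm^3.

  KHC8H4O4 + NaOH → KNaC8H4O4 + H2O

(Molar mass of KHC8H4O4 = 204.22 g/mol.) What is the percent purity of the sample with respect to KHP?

n(NaOH) per titration = 0.03321 × 0.06003 = 1.994 × 10^-3 mol
n(KHC8H4O4) in each aliquot = 1.994 × 10^-3 mol (1:1 ratio)
n(KHC8H4O4) in the whole flask = 1.994 × 10^-3 × 100.0/10.00 = 0.01994 mol
mass of KHC8H4O4 = 0.01994 × 204.22 = 4.071 g
% KHC8H4O4 = 4.071 / 5.968 × 100 = 68.22 %

68.22 %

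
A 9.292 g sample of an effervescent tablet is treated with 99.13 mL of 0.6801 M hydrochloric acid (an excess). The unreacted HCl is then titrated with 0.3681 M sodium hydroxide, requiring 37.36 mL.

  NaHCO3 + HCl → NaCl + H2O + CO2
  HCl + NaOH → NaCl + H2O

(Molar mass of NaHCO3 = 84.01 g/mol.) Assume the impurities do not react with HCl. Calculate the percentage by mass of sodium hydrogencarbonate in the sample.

48.52 %

n(HCl) added = 0.09913 × 0.6801 = 0.06742 mol
n(NaOH) used in back-titration = 0.03736 × 0.3681 = 0.01375 mol
n(HCl) left over = 0.01375 mol (1:1 ratio)
n(HCl) consumed by analyte = 0.06742 − 0.01375 = 0.05367 mol
n(NaHCO3) = 0.05367 mol (1:1 ratio)
mass of NaHCO3 = 0.05367 × 84.01 = 4.508 g
% NaHCO3 = 4.508 / 9.292 × 100 = 48.52 %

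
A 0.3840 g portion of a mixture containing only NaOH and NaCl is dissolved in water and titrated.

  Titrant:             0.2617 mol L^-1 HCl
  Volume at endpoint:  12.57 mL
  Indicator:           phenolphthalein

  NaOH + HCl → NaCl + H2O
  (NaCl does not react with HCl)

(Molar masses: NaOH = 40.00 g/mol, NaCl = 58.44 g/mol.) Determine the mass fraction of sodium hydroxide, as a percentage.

34.27 %

n(HCl) = 0.01257 × 0.2617 = 3.290 × 10^-3 mol
Let x = n(NaOH), y = n(NaCl).
Titrant: 1x = 3.290 × 10^-3;  mass: 40.00x + 58.44y = 0.3840
Solving, x = 3.290 × 10^-3 mol, y = 4.319 × 10^-3 mol
mass of NaOH = 3.290 × 10^-3 × 40.00 = 0.1316 g
% NaOH = 0.1316 / 0.3840 × 100 = 34.27 %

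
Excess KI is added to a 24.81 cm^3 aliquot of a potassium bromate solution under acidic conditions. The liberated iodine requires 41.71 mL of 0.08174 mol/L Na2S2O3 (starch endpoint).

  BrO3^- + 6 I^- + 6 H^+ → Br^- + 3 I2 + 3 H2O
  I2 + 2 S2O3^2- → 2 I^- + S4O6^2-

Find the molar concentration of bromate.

0.02290 mol/L

n(S2O3^2-) = 0.04171 × 0.08174 = 3.409 × 10^-3 mol
n(I2) = n(S2O3^2-)/2 = 1.705 × 10^-3 mol
From the 1:3 ratio, n(BrO3^-) in the aliquot = 1/3 × 1.705 × 10^-3 = 5.682 × 10^-4 mol
[BrO3^-] = 5.682 × 10^-4 / 0.02481 = 0.02290 mol/L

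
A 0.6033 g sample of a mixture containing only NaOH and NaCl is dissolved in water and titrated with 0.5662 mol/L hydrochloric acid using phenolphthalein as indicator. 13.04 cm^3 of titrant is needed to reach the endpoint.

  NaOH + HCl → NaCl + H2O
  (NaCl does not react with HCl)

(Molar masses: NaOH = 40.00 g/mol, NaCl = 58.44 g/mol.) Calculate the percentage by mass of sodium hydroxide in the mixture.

48.95 %

n(HCl) = 0.01304 × 0.5662 = 7.383 × 10^-3 mol
Let x = n(NaOH), y = n(NaCl).
Titrant: 1x = 7.383 × 10^-3;  mass: 40.00x + 58.44y = 0.6033
Solving, x = 7.383 × 10^-3 mol, y = 5.270 × 10^-3 mol
mass of NaOH = 7.383 × 10^-3 × 40.00 = 0.2953 g
% NaOH = 0.2953 / 0.6033 × 100 = 48.95 %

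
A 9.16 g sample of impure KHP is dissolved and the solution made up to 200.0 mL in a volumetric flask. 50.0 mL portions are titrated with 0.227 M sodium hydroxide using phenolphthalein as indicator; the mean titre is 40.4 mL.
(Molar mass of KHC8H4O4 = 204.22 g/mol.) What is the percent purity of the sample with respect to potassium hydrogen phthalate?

KHC8H4O4 + NaOH → KNaC8H4O4 + H2O
n(NaOH) per titration = 0.0404 × 0.227 = 9.17 × 10^-3 mol
n(KHC8H4O4) in each aliquot = 9.17 × 10^-3 mol (1:1 ratio)
n(KHC8H4O4) in the whole flask = 9.17 × 10^-3 × 200.0/50.0 = 0.0367 mol
mass of KHC8H4O4 = 0.0367 × 204.22 = 7.49 g
% KHC8H4O4 = 7.49 / 9.16 × 100 = 81.8 %

81.8 %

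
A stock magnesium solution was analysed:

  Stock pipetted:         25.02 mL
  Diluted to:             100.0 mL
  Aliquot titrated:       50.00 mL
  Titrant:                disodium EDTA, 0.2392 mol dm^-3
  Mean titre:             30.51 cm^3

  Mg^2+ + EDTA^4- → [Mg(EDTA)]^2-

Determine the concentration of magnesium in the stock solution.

0.5834 mol/L

n(EDTA) = 0.03051 × 0.2392 = 7.298 × 10^-3 mol
n(Mg2+) in the aliquot = 7.298 × 10^-3 mol (1:1 ratio)
[Mg2+]_dilute = 7.298 × 10^-3 / 0.05000 = 0.1460 mol/L
Dilution factor = 100.0 / 25.02 = 3.997
[Mg2+]_stock = 0.1460 × 3.997 = 0.5834 mol/L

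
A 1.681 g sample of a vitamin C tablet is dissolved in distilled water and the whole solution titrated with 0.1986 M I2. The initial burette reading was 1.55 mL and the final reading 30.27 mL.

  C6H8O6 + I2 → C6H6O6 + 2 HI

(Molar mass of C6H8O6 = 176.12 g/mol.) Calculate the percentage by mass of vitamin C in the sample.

n(I2) = 0.02872 L × 0.1986 mol/L = 5.704 × 10^-3 mol
n(C6H8O6) = 5.704 × 10^-3 mol (1:1 ratio)
mass of C6H8O6 = 5.704 × 10^-3 × 176.12 g/mol = 1.005 g
% C6H8O6 = 1.005 / 1.681 × 100 = 59.76 %

59.76 %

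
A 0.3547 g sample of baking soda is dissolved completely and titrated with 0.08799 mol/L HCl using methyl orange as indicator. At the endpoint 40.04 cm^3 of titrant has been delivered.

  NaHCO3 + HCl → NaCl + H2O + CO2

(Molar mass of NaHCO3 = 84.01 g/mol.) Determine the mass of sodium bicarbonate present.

n(HCl) = 0.04004 L × 0.08799 mol/L = 3.523 × 10^-3 mol
n(NaHCO3) = 3.523 × 10^-3 mol (1:1 ratio)
mass of NaHCO3 = 3.523 × 10^-3 × 84.01 g/mol = 0.2960 g

0.2960 g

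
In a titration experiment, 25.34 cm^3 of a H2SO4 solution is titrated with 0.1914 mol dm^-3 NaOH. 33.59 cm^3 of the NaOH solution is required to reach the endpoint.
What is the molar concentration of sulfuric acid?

H2SO4 + 2 NaOH → Na2SO4 + 2 H2O
n(NaOH) = 0.03359 L × 0.1914 mol/L = 6.429 × 10^-3 mol
From the 1:2 mole ratio, n(H2SO4) = 1/2 × 6.429 × 10^-3 = 3.215 × 10^-3 mol
[H2SO4] = 3.215 × 10^-3 mol / 0.02534 L = 0.1269 mol/L

0.1269 mol/L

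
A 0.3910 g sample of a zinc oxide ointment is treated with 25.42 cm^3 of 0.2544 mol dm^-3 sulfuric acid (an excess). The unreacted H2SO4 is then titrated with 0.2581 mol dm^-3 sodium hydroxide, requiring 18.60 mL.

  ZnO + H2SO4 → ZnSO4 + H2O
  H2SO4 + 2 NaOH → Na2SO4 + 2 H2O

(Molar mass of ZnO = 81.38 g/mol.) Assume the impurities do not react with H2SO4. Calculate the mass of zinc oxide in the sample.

n(H2SO4) added = 0.02542 × 0.2544 = 6.467 × 10^-3 mol
n(NaOH) used in back-titration = 0.01860 × 0.2581 = 4.801 × 10^-3 mol
From the 1:2 ratio, n(H2SO4) left over = 1/2 × 4.801 × 10^-3 = 2.400 × 10^-3 mol
n(H2SO4) consumed by analyte = 6.467 × 10^-3 − 2.400 × 10^-3 = 4.067 × 10^-3 mol
n(ZnO) = 4.067 × 10^-3 mol (1:1 ratio)
mass of ZnO = 4.067 × 10^-3 × 81.38 = 0.3309 g

0.3309 g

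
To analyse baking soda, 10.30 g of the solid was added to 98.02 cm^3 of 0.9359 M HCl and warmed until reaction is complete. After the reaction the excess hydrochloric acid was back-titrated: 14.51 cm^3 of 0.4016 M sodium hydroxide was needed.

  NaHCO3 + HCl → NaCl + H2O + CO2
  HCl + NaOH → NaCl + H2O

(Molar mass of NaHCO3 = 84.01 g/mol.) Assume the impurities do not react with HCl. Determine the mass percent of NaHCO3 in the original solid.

n(HCl) added = 0.09802 × 0.9359 = 0.09174 mol
n(NaOH) used in back-titration = 0.01451 × 0.4016 = 5.827 × 10^-3 mol
n(HCl) left over = 5.827 × 10^-3 mol (1:1 ratio)
n(HCl) consumed by analyte = 0.09174 − 5.827 × 10^-3 = 0.08591 mol
n(NaHCO3) = 0.08591 mol (1:1 ratio)
mass of NaHCO3 = 0.08591 × 84.01 = 7.217 g
% NaHCO3 = 7.217 / 10.30 × 100 = 70.07 %

70.07 %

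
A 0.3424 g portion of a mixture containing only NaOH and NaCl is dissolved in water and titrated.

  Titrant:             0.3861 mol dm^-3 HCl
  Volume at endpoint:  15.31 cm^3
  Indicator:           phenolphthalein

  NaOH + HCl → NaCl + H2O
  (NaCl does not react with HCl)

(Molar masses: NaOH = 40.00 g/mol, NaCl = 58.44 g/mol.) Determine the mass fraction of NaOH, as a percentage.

69.06 %

n(HCl) = 0.01531 × 0.3861 = 5.911 × 10^-3 mol
Let x = n(NaOH), y = n(NaCl).
Titrant: 1x = 5.911 × 10^-3;  mass: 40.00x + 58.44y = 0.3424
Solving, x = 5.911 × 10^-3 mol, y = 1.813 × 10^-3 mol
mass of NaOH = 5.911 × 10^-3 × 40.00 = 0.2364 g
% NaOH = 0.2364 / 0.3424 × 100 = 69.06 %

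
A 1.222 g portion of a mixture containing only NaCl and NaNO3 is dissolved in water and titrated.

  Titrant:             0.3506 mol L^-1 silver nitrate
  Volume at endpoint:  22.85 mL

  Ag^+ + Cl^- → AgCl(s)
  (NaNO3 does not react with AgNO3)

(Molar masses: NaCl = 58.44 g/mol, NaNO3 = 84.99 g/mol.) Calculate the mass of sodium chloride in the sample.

n(AgNO3) = 0.02285 × 0.3506 = 8.011 × 10^-3 mol
Let x = n(NaCl), y = n(NaNO3).
Titrant: 1x = 8.011 × 10^-3;  mass: 58.44x + 84.99y = 1.222
Solving, x = 8.011 × 10^-3 mol, y = 8.870 × 10^-3 mol
mass of NaCl = 8.011 × 10^-3 × 58.44 = 0.4682 g

0.4682 g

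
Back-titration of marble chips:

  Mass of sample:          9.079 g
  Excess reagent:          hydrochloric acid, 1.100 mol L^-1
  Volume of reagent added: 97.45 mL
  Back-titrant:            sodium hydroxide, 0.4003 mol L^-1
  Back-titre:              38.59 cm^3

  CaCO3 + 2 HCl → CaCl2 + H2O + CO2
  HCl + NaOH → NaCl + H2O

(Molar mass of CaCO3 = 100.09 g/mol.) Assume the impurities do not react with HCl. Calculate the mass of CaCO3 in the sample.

n(HCl) added = 0.09745 × 1.100 = 0.1072 mol
n(NaOH) used in back-titration = 0.03859 × 0.4003 = 0.01545 mol
n(HCl) left over = 0.01545 mol (1:1 ratio)
n(HCl) consumed by analyte = 0.1072 − 0.01545 = 0.09175 mol
From the 1:2 ratio, n(CaCO3) = 1/2 × 0.09175 = 0.04587 mol
mass of CaCO3 = 0.04587 × 100.09 = 4.591 g

4.591 g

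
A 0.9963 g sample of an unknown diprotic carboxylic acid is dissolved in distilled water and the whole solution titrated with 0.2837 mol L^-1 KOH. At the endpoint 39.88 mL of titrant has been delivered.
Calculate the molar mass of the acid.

n(KOH) = 0.03988 L × 0.2837 mol/L = 0.01131 mol
From the 1:2 ratio, n(H2A) = 1/2 × 0.01131 = 5.657 × 10^-3 mol
M = m / n = 0.9963 g / 5.657 × 10^-3 mol = 176.1 g/mol

176.1 g/mol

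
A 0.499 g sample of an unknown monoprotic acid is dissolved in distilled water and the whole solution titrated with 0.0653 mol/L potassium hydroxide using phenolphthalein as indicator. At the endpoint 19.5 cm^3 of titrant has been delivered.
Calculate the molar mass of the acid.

392 g/mol

n(KOH) = 0.0195 L × 0.0653 mol/L = 1.27 × 10^-3 mol
n(HA) = 1.27 × 10^-3 mol (1:1 ratio)
M = m / n = 0.499 g / 1.27 × 10^-3 mol = 392 g/mol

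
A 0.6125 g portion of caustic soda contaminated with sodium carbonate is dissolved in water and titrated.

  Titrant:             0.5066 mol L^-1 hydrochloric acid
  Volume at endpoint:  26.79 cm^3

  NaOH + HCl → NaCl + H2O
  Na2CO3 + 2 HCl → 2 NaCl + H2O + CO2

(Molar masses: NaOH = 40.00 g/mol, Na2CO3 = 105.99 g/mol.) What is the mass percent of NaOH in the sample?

n(HCl) = 0.02679 × 0.5066 = 0.01357 mol
Let x = n(NaOH), y = n(Na2CO3).
Titrant: 1x + 2y = 0.01357;  mass: 40.00x + 105.99y = 0.6125
Solving, x = 8.214 × 10^-3 mol, y = 2.679 × 10^-3 mol
mass of NaOH = 8.214 × 10^-3 × 40.00 = 0.3286 g
% NaOH = 0.3286 / 0.6125 × 100 = 53.64 %

53.64 %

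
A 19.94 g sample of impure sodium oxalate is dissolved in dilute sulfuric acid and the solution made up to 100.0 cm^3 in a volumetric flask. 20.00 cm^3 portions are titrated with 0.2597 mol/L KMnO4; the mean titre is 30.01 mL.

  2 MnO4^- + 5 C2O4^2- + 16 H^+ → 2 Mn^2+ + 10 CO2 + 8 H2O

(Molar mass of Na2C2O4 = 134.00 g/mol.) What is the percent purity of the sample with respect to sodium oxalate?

65.47 %

n(KMnO4) per titration = 0.03001 × 0.2597 = 7.794 × 10^-3 mol
From the 5:2 ratio, n(Na2C2O4) in each aliquot = 5/2 × 7.794 × 10^-3 = 0.01948 mol
n(Na2C2O4) in the whole flask = 0.01948 × 100.0/20.00 = 0.09742 mol
mass of Na2C2O4 = 0.09742 × 134.00 = 13.05 g
% Na2C2O4 = 13.05 / 19.94 × 100 = 65.47 %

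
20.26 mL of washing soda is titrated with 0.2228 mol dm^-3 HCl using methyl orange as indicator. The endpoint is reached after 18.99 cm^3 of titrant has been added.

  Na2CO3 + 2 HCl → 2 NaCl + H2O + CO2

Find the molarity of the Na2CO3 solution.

n(HCl) = 0.01899 L × 0.2228 mol/L = 4.231 × 10^-3 mol
From the 1:2 mole ratio, n(Na2CO3) = 1/2 × 4.231 × 10^-3 = 2.115 × 10^-3 mol
[Na2CO3] = 2.115 × 10^-3 mol / 0.02026 L = 0.1044 mol/L

0.1044 mol/L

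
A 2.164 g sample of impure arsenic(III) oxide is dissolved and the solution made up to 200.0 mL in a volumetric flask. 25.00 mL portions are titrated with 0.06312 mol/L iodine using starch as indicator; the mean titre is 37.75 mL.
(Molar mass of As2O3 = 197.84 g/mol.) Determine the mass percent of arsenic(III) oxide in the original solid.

87.14 %

As2O3 + 2 I2 + 2 H2O → As2O5 + 4 HI
n(I2) per titration = 0.03775 × 0.06312 = 2.383 × 10^-3 mol
From the 1:2 ratio, n(As2O3) in each aliquot = 1/2 × 2.383 × 10^-3 = 1.191 × 10^-3 mol
n(As2O3) in the whole flask = 1.191 × 10^-3 × 200.0/25.00 = 9.531 × 10^-3 mol
mass of As2O3 = 9.531 × 10^-3 × 197.84 = 1.886 g
% As2O3 = 1.886 / 2.164 × 100 = 87.14 %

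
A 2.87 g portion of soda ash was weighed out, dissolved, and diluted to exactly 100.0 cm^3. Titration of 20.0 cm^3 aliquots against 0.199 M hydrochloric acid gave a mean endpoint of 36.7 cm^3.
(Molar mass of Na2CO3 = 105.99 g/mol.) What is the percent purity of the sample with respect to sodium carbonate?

Na2CO3 + 2 HCl → 2 NaCl + H2O + CO2
n(HCl) per titration = 0.0367 × 0.199 = 7.30 × 10^-3 mol
From the 1:2 ratio, n(Na2CO3) in each aliquot = 1/2 × 7.30 × 10^-3 = 3.65 × 10^-3 mol
n(Na2CO3) in the whole flask = 3.65 × 10^-3 × 100.0/20.0 = 0.0183 mol
mass of Na2CO3 = 0.0183 × 105.99 = 1.94 g
% Na2CO3 = 1.94 / 2.87 × 100 = 67.4 %

67.4 %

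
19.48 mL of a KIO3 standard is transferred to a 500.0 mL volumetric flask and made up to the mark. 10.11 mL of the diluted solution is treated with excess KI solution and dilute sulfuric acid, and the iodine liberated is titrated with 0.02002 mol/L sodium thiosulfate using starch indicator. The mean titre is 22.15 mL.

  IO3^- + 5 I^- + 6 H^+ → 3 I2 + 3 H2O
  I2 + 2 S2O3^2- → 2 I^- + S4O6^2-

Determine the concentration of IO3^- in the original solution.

0.1876 mol/L

n(S2O3^2-) = 0.02215 × 0.02002 = 4.434 × 10^-4 mol
n(I2) = n(S2O3^2-)/2 = 2.217 × 10^-4 mol
From the 1:3 ratio, n(IO3^-) in the aliquot = 1/3 × 2.217 × 10^-4 = 7.391 × 10^-5 mol
[IO3^-]_dilute = 7.391 × 10^-5 / 0.01011 = 0.007310 mol/L
[IO3^-]_original = 0.007310 × 500.0/19.48 = 0.1876 mol/L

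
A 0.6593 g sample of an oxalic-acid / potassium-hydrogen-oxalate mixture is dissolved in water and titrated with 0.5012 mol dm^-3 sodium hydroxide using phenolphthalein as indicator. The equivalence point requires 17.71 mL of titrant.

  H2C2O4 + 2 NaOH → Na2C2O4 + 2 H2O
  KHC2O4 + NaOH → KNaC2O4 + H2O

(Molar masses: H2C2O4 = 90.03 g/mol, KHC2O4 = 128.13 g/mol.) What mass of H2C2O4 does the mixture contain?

n(NaOH) = 0.01771 × 0.5012 = 8.876 × 10^-3 mol
Let x = n(H2C2O4), y = n(KHC2O4).
Titrant: 2x + 1y = 8.876 × 10^-3;  mass: 90.03x + 128.13y = 0.6593
Solving, x = 2.876 × 10^-3 mol, y = 3.125 × 10^-3 mol
mass of H2C2O4 = 2.876 × 10^-3 × 90.03 = 0.2589 g

0.2589 g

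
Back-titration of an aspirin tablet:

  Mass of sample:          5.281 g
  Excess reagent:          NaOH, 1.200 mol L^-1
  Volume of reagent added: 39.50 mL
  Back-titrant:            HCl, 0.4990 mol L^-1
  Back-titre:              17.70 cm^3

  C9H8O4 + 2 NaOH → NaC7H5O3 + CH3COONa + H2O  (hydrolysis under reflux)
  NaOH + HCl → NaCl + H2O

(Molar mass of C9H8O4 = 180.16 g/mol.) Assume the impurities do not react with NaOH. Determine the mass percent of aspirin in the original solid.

n(NaOH) added = 0.03950 × 1.200 = 0.04740 mol
n(HCl) used in back-titration = 0.01770 × 0.4990 = 8.832 × 10^-3 mol
n(NaOH) left over = 8.832 × 10^-3 mol (1:1 ratio)
n(NaOH) consumed by analyte = 0.04740 − 8.832 × 10^-3 = 0.03857 mol
From the 1:2 ratio, n(C9H8O4) = 1/2 × 0.03857 = 0.01928 mol
mass of C9H8O4 = 0.01928 × 180.16 = 3.474 g
% C9H8O4 = 3.474 / 5.281 × 100 = 65.79 %

65.79 %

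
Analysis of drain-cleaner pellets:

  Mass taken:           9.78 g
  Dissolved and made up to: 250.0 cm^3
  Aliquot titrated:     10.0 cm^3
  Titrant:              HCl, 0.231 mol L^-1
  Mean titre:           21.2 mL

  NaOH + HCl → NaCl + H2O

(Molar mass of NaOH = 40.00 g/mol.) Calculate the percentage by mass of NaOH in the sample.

50.1 %

n(HCl) per titration = 0.0212 × 0.231 = 4.90 × 10^-3 mol
n(NaOH) in each aliquot = 4.90 × 10^-3 mol (1:1 ratio)
n(NaOH) in the whole flask = 4.90 × 10^-3 × 250.0/10.0 = 0.122 mol
mass of NaOH = 0.122 × 40.00 = 4.90 g
% NaOH = 4.90 / 9.78 × 100 = 50.1 %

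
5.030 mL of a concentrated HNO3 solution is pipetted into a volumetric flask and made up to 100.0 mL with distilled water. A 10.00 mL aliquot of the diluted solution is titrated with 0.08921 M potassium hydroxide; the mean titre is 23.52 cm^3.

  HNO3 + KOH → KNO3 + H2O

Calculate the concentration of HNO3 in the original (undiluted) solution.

n(KOH) = 0.02352 × 0.08921 = 2.098 × 10^-3 mol
n(HNO3) in the aliquot = 2.098 × 10^-3 mol (1:1 ratio)
[HNO3]_dilute = 2.098 × 10^-3 / 0.01000 = 0.2098 mol/L
Dilution factor = 100.0 / 5.030 = 19.88
[HNO3]_stock = 0.2098 × 19.88 = 4.171 mol/L

4.171 M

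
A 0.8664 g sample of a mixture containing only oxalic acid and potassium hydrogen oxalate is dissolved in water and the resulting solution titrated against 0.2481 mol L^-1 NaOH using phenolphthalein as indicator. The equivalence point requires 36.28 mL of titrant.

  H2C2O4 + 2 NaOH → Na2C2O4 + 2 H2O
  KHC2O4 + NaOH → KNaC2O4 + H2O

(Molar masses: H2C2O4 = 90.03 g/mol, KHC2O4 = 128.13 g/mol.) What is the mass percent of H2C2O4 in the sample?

17.93 %

n(NaOH) = 0.03628 × 0.2481 = 9.001 × 10^-3 mol
Let x = n(H2C2O4), y = n(KHC2O4).
Titrant: 2x + 1y = 9.001 × 10^-3;  mass: 90.03x + 128.13y = 0.8664
Solving, x = 1.726 × 10^-3 mol, y = 5.549 × 10^-3 mol
mass of H2C2O4 = 1.726 × 10^-3 × 90.03 = 0.1554 g
% H2C2O4 = 0.1554 / 0.8664 × 100 = 17.93 %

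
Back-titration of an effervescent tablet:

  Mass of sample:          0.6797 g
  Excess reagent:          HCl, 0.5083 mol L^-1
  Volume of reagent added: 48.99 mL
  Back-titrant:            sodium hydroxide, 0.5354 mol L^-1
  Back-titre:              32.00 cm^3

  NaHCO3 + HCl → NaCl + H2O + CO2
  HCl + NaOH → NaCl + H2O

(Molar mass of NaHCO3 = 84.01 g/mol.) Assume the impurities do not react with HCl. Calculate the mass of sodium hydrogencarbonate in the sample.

0.6527 g

n(HCl) added = 0.04899 × 0.5083 = 0.02490 mol
n(NaOH) used in back-titration = 0.03200 × 0.5354 = 0.01713 mol
n(HCl) left over = 0.01713 mol (1:1 ratio)
n(HCl) consumed by analyte = 0.02490 − 0.01713 = 7.769 × 10^-3 mol
n(NaHCO3) = 7.769 × 10^-3 mol (1:1 ratio)
mass of NaHCO3 = 7.769 × 10^-3 × 84.01 = 0.6527 g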